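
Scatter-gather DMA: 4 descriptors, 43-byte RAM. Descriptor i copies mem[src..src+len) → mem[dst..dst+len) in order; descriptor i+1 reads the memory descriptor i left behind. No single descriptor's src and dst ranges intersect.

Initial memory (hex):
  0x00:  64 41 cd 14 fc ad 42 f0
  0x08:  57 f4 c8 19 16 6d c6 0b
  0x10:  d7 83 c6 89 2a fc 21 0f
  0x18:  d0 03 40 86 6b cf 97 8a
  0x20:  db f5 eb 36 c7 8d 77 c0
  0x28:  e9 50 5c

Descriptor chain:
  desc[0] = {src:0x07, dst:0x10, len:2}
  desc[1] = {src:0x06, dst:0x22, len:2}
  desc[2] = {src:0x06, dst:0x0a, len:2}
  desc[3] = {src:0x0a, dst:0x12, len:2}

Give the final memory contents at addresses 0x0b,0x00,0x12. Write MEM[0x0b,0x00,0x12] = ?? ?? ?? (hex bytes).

MEM[0x0b,0x00,0x12] = f0 64 42

#0 dst[0x10+2] := {0xf0,0x57}
#1 dst[0x22+2] := {0x42,0xf0}
#2 dst[0x0a+2] := {0x42,0xf0}
#3 dst[0x12+2] := {0x42,0xf0}
query mem[0x0b]=0xf0, mem[0x00]=0x64, mem[0x12]=0x42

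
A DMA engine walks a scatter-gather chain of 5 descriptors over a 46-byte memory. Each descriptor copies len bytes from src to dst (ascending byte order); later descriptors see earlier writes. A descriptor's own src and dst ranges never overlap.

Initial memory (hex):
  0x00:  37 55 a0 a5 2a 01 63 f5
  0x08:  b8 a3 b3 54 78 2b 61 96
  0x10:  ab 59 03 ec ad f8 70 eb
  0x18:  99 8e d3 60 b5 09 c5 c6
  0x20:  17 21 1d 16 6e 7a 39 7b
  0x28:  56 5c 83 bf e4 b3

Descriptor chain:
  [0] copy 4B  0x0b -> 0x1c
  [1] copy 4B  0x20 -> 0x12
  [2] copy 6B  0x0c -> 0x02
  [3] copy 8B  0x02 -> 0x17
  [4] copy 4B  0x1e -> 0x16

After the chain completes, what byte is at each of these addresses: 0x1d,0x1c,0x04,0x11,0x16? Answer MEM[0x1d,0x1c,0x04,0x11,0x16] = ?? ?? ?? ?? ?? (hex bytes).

MEM[0x1d,0x1c,0x04,0x11,0x16] = b8 59 61 59 a3

#0 dst[0x1c+4] := {0x54,0x78,0x2b,0x61}
#1 dst[0x12+4] := {0x17,0x21,0x1d,0x16}
#2 dst[0x02+6] := {0x78,0x2b,0x61,0x96,0xab,0x59}
#3 dst[0x17+8] := {0x78,0x2b,0x61,0x96,0xab,0x59,0xb8,0xa3}
#4 dst[0x16+4] := {0xa3,0x61,0x17,0x21}
query mem[0x1d]=0xb8, mem[0x1c]=0x59, mem[0x04]=0x61, mem[0x11]=0x59, mem[0x16]=0xa3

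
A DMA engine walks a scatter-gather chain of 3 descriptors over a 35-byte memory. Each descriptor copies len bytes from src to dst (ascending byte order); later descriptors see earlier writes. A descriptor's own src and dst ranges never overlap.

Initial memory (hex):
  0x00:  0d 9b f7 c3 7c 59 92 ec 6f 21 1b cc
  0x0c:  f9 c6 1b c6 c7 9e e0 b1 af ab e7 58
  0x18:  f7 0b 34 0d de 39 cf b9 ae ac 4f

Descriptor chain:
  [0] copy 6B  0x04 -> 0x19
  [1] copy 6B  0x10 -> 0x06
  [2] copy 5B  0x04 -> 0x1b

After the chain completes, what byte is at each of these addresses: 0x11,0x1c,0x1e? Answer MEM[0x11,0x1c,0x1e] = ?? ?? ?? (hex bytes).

[0] 0x04->0x19 len=6 : 7c 59 92 ec 6f 21
[1] 0x10->0x06 len=6 : c7 9e e0 b1 af ab
[2] 0x04->0x1b len=5 : 7c 59 c7 9e e0
query mem[0x11]=0x9e, mem[0x1c]=0x59, mem[0x1e]=0x9e

MEM[0x11,0x1c,0x1e] = 9e 59 9e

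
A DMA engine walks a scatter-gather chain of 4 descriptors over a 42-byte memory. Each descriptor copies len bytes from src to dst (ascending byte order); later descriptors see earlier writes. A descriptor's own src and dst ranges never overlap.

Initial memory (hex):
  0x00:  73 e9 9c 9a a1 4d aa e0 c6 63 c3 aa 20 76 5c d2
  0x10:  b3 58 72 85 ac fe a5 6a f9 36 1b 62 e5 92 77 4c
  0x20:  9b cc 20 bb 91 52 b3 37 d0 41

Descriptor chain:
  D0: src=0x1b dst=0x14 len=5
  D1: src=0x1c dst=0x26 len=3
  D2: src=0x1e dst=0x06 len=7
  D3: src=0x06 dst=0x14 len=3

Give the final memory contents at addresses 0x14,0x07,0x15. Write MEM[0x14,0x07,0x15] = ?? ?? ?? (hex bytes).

MEM[0x14,0x07,0x15] = 77 4c 4c

  after D0: wrote 5B at 0x14 = 62e592774c
  after D1: wrote 3B at 0x26 = e59277
  after D2: wrote 7B at 0x06 = 774c9bcc20bb91
  after D3: wrote 3B at 0x14 = 774c9b
query mem[0x14]=0x77, mem[0x07]=0x4c, mem[0x15]=0x4c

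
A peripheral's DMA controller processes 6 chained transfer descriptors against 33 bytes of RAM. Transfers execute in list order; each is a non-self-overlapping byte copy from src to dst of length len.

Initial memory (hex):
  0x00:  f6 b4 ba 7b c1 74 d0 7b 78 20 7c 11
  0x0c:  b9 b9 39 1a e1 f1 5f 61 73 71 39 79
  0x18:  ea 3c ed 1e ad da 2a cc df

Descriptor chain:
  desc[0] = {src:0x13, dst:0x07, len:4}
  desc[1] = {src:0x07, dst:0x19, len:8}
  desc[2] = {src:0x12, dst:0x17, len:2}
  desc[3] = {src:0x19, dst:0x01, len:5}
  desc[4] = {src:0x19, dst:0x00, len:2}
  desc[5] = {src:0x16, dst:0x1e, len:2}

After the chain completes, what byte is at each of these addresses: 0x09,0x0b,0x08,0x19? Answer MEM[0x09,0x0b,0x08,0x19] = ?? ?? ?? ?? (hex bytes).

D0: mem[0x07..0x0a] <- [61 73 71 39]
D1: mem[0x19..0x20] <- [61 73 71 39 11 b9 b9 39]
D2: mem[0x17..0x18] <- [5f 61]
D3: mem[0x01..0x05] <- [61 73 71 39 11]
D4: mem[0x00..0x01] <- [61 73]
D5: mem[0x1e..0x1f] <- [39 5f]
query mem[0x09]=0x71, mem[0x0b]=0x11, mem[0x08]=0x73, mem[0x19]=0x61

MEM[0x09,0x0b,0x08,0x19] = 71 11 73 61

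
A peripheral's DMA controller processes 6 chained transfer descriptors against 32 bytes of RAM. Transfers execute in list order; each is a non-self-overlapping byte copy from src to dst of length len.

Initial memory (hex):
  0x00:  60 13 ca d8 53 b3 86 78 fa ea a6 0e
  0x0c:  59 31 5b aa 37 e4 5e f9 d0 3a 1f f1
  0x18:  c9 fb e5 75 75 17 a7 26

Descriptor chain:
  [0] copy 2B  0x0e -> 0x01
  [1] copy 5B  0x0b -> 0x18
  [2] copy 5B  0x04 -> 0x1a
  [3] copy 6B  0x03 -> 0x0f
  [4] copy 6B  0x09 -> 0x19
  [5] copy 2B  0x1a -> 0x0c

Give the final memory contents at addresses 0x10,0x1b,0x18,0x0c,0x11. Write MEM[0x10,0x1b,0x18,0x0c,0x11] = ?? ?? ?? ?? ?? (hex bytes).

MEM[0x10,0x1b,0x18,0x0c,0x11] = 53 0e 0e a6 b3

  after D0: wrote 2B at 0x01 = 5baa
  after D1: wrote 5B at 0x18 = 0e59315baa
  after D2: wrote 5B at 0x1a = 53b38678fa
  after D3: wrote 6B at 0x0f = d853b38678fa
  after D4: wrote 6B at 0x19 = eaa60e59315b
  after D5: wrote 2B at 0x0c = a60e
query mem[0x10]=0x53, mem[0x1b]=0x0e, mem[0x18]=0x0e, mem[0x0c]=0xa6, mem[0x11]=0xb3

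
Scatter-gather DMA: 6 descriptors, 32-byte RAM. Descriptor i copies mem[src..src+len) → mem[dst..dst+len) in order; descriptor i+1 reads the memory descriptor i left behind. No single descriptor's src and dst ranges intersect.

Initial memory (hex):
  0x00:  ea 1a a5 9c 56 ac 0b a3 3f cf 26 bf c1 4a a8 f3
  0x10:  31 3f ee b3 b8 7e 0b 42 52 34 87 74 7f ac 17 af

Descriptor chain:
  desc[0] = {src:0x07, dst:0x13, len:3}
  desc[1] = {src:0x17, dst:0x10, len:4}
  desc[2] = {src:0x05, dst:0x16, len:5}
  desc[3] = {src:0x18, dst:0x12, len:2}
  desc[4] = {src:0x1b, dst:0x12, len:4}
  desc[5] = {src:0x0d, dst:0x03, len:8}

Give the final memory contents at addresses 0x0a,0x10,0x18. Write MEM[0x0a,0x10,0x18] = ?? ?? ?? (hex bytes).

MEM[0x0a,0x10,0x18] = ac 42 a3

D0: mem[0x13..0x15] <- [a3 3f cf]
D1: mem[0x10..0x13] <- [42 52 34 87]
D2: mem[0x16..0x1a] <- [ac 0b a3 3f cf]
D3: mem[0x12..0x13] <- [a3 3f]
D4: mem[0x12..0x15] <- [74 7f ac 17]
D5: mem[0x03..0x0a] <- [4a a8 f3 42 52 74 7f ac]
query mem[0x0a]=0xac, mem[0x10]=0x42, mem[0x18]=0xa3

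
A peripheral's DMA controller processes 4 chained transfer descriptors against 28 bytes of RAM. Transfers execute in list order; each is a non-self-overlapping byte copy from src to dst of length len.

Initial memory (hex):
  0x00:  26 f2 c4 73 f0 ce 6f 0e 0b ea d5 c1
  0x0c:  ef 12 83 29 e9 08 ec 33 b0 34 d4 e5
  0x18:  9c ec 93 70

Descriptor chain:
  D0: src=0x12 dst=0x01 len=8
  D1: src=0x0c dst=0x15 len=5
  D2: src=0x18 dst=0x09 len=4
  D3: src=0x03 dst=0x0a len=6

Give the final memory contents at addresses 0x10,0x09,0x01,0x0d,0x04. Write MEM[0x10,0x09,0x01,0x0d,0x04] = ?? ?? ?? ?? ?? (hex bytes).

MEM[0x10,0x09,0x01,0x0d,0x04] = e9 29 ec e5 34

D0: mem[0x01..0x08] <- [ec 33 b0 34 d4 e5 9c ec]
D1: mem[0x15..0x19] <- [ef 12 83 29 e9]
D2: mem[0x09..0x0c] <- [29 e9 93 70]
D3: mem[0x0a..0x0f] <- [b0 34 d4 e5 9c ec]
query mem[0x10]=0xe9, mem[0x09]=0x29, mem[0x01]=0xec, mem[0x0d]=0xe5, mem[0x04]=0x34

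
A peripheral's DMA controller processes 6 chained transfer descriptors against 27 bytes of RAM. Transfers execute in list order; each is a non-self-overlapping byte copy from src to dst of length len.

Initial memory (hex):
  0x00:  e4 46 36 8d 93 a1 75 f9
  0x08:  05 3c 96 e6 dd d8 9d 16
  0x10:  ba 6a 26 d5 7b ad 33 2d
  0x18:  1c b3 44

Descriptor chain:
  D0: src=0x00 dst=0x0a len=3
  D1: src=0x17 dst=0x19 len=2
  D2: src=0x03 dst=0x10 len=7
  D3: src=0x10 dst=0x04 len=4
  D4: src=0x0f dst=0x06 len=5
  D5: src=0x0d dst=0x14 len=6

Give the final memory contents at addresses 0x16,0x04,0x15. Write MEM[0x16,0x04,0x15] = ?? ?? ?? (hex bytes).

MEM[0x16,0x04,0x15] = 16 8d 9d

[0] 0x00->0x0a len=3 : e4 46 36
[1] 0x17->0x19 len=2 : 2d 1c
[2] 0x03->0x10 len=7 : 8d 93 a1 75 f9 05 3c
[3] 0x10->0x04 len=4 : 8d 93 a1 75
[4] 0x0f->0x06 len=5 : 16 8d 93 a1 75
[5] 0x0d->0x14 len=6 : d8 9d 16 8d 93 a1
query mem[0x16]=0x16, mem[0x04]=0x8d, mem[0x15]=0x9d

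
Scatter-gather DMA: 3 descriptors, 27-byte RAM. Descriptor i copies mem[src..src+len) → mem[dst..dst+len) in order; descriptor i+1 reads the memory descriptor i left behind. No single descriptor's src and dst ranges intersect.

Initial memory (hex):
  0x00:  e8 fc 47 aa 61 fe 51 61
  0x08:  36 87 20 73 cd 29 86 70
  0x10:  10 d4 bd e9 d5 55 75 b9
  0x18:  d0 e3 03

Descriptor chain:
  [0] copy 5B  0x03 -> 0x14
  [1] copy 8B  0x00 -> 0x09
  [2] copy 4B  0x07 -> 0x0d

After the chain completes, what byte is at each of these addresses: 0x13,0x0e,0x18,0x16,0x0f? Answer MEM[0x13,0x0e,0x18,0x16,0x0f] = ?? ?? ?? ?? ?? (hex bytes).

[0] 0x03->0x14 len=5 : aa 61 fe 51 61
[1] 0x00->0x09 len=8 : e8 fc 47 aa 61 fe 51 61
[2] 0x07->0x0d len=4 : 61 36 e8 fc
query mem[0x13]=0xe9, mem[0x0e]=0x36, mem[0x18]=0x61, mem[0x16]=0xfe, mem[0x0f]=0xe8

MEM[0x13,0x0e,0x18,0x16,0x0f] = e9 36 61 fe e8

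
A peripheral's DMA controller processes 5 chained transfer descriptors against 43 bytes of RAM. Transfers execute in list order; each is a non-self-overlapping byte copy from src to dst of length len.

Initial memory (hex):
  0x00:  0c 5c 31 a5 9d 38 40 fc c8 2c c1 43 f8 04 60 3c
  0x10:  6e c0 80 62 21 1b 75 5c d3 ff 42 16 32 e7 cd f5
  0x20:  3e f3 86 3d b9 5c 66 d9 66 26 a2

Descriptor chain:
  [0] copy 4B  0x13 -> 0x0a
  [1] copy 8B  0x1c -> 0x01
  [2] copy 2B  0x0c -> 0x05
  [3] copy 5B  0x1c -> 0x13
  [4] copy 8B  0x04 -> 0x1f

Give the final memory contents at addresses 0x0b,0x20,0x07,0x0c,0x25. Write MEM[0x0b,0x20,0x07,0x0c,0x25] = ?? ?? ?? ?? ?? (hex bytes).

MEM[0x0b,0x20,0x07,0x0c,0x25] = 21 1b 86 1b 62

[0] 0x13->0x0a len=4 : 62 21 1b 75
[1] 0x1c->0x01 len=8 : 32 e7 cd f5 3e f3 86 3d
[2] 0x0c->0x05 len=2 : 1b 75
[3] 0x1c->0x13 len=5 : 32 e7 cd f5 3e
[4] 0x04->0x1f len=8 : f5 1b 75 86 3d 2c 62 21
query mem[0x0b]=0x21, mem[0x20]=0x1b, mem[0x07]=0x86, mem[0x0c]=0x1b, mem[0x25]=0x62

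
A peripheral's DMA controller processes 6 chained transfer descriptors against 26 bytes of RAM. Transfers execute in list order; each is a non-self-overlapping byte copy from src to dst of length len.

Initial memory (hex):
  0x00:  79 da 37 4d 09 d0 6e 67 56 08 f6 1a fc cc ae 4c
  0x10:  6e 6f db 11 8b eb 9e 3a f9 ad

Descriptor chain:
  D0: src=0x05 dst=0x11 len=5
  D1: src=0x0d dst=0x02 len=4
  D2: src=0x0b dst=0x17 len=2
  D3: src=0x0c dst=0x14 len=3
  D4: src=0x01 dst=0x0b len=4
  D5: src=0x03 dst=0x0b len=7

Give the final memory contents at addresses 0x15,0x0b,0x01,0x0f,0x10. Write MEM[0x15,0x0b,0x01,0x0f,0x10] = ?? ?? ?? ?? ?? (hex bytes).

MEM[0x15,0x0b,0x01,0x0f,0x10] = cc ae da 67 56

[0] 0x05->0x11 len=5 : d0 6e 67 56 08
[1] 0x0d->0x02 len=4 : cc ae 4c 6e
[2] 0x0b->0x17 len=2 : 1a fc
[3] 0x0c->0x14 len=3 : fc cc ae
[4] 0x01->0x0b len=4 : da cc ae 4c
[5] 0x03->0x0b len=7 : ae 4c 6e 6e 67 56 08
query mem[0x15]=0xcc, mem[0x0b]=0xae, mem[0x01]=0xda, mem[0x0f]=0x67, mem[0x10]=0x56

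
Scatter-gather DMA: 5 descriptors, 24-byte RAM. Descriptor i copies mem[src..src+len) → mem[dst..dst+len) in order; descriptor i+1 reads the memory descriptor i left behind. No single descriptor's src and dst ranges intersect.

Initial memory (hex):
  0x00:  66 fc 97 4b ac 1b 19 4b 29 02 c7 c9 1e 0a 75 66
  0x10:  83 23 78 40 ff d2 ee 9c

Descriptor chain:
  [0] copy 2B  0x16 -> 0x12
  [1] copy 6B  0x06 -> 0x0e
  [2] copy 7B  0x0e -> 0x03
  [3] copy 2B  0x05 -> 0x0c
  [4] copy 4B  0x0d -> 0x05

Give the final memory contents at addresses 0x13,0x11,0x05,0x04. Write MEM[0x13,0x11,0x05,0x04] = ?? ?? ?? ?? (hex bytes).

  after D0: wrote 2B at 0x12 = ee9c
  after D1: wrote 6B at 0x0e = 194b2902c7c9
  after D2: wrote 7B at 0x03 = 194b2902c7c9ff
  after D3: wrote 2B at 0x0c = 2902
  after D4: wrote 4B at 0x05 = 02194b29
query mem[0x13]=0xc9, mem[0x11]=0x02, mem[0x05]=0x02, mem[0x04]=0x4b

MEM[0x13,0x11,0x05,0x04] = c9 02 02 4b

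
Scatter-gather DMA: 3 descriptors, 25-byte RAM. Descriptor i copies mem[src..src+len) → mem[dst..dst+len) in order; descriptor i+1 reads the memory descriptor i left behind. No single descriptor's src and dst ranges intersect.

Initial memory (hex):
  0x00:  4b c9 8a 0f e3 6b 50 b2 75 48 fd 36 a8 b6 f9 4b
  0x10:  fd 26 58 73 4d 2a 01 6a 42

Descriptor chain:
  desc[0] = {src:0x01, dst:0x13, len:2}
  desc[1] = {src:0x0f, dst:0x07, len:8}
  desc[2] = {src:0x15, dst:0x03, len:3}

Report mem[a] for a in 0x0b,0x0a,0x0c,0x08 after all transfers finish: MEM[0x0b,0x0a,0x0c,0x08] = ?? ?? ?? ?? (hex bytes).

MEM[0x0b,0x0a,0x0c,0x08] = c9 58 8a fd

  after D0: wrote 2B at 0x13 = c98a
  after D1: wrote 8B at 0x07 = 4bfd2658c98a2a01
  after D2: wrote 3B at 0x03 = 2a016a
query mem[0x0b]=0xc9, mem[0x0a]=0x58, mem[0x0c]=0x8a, mem[0x08]=0xfd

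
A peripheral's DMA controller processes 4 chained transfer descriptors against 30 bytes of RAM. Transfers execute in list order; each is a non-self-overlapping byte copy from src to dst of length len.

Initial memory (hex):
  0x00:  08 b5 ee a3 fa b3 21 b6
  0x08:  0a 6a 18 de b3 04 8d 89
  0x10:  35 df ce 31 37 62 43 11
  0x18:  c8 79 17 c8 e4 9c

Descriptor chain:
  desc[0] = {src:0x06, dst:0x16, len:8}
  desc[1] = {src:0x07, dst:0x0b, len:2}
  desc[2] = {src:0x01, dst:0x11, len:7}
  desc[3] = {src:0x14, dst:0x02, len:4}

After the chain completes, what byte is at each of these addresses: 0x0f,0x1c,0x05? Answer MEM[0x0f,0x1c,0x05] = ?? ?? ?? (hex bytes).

  after D0: wrote 8B at 0x16 = 21b60a6a18deb304
  after D1: wrote 2B at 0x0b = b60a
  after D2: wrote 7B at 0x11 = b5eea3fab321b6
  after D3: wrote 4B at 0x02 = fab321b6
query mem[0x0f]=0x89, mem[0x1c]=0xb3, mem[0x05]=0xb6

MEM[0x0f,0x1c,0x05] = 89 b3 b6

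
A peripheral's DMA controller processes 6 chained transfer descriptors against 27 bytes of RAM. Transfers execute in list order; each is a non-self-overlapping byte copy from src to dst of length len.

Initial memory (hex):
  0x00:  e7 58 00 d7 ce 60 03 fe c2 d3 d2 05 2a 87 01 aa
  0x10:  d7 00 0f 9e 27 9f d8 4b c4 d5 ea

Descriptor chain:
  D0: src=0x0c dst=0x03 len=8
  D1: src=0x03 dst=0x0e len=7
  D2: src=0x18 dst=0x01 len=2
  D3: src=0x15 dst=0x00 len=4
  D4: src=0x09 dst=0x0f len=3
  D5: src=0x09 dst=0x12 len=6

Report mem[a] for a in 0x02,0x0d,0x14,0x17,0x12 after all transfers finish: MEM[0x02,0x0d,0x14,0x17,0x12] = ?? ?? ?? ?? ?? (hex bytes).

[0] 0x0c->0x03 len=8 : 2a 87 01 aa d7 00 0f 9e
[1] 0x03->0x0e len=7 : 2a 87 01 aa d7 00 0f
[2] 0x18->0x01 len=2 : c4 d5
[3] 0x15->0x00 len=4 : 9f d8 4b c4
[4] 0x09->0x0f len=3 : 0f 9e 05
[5] 0x09->0x12 len=6 : 0f 9e 05 2a 87 2a
query mem[0x02]=0x4b, mem[0x0d]=0x87, mem[0x14]=0x05, mem[0x17]=0x2a, mem[0x12]=0x0f

MEM[0x02,0x0d,0x14,0x17,0x12] = 4b 87 05 2a 0f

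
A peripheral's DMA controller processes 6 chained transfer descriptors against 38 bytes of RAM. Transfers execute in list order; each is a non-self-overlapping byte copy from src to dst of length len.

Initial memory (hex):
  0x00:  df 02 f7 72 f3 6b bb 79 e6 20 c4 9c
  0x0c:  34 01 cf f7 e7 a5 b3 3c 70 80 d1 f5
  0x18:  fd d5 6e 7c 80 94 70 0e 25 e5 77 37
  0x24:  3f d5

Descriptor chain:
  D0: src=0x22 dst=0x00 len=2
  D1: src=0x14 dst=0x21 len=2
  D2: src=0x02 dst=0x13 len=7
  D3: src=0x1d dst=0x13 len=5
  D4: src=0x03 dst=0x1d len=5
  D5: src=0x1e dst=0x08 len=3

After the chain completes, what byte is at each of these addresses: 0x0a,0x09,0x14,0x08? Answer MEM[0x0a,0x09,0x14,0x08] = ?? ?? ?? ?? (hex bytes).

D0: mem[0x00..0x01] <- [77 37]
D1: mem[0x21..0x22] <- [70 80]
D2: mem[0x13..0x19] <- [f7 72 f3 6b bb 79 e6]
D3: mem[0x13..0x17] <- [94 70 0e 25 70]
D4: mem[0x1d..0x21] <- [72 f3 6b bb 79]
D5: mem[0x08..0x0a] <- [f3 6b bb]
query mem[0x0a]=0xbb, mem[0x09]=0x6b, mem[0x14]=0x70, mem[0x08]=0xf3

MEM[0x0a,0x09,0x14,0x08] = bb 6b 70 f3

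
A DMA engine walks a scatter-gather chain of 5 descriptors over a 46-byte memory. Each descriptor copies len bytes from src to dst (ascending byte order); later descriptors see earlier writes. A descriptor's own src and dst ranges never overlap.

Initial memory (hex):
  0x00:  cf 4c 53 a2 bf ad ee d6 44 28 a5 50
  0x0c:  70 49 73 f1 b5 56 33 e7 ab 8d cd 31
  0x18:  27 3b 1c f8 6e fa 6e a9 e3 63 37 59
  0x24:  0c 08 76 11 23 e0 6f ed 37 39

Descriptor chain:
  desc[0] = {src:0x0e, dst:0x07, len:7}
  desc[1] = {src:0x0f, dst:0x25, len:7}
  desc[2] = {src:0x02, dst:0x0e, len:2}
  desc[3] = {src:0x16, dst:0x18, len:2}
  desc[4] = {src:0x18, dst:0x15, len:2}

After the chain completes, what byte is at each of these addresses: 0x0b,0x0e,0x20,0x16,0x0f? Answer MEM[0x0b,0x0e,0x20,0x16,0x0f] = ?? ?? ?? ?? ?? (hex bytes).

MEM[0x0b,0x0e,0x20,0x16,0x0f] = 33 53 e3 31 a2

  after D0: wrote 7B at 0x07 = 73f1b55633e7ab
  after D1: wrote 7B at 0x25 = f1b55633e7ab8d
  after D2: wrote 2B at 0x0e = 53a2
  after D3: wrote 2B at 0x18 = cd31
  after D4: wrote 2B at 0x15 = cd31
query mem[0x0b]=0x33, mem[0x0e]=0x53, mem[0x20]=0xe3, mem[0x16]=0x31, mem[0x0f]=0xa2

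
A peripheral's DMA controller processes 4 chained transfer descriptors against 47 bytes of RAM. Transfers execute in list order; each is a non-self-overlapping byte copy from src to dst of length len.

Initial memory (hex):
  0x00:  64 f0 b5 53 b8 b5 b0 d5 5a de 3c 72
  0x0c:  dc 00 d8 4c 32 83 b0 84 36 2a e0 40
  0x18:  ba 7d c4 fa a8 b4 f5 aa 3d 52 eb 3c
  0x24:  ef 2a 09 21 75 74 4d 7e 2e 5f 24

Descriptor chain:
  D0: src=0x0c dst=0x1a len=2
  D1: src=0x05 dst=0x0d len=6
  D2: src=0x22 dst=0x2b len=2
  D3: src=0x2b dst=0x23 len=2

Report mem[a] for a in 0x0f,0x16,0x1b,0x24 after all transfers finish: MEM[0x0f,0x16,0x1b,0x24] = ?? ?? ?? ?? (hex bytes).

  after D0: wrote 2B at 0x1a = dc00
  after D1: wrote 6B at 0x0d = b5b0d55ade3c
  after D2: wrote 2B at 0x2b = eb3c
  after D3: wrote 2B at 0x23 = eb3c
query mem[0x0f]=0xd5, mem[0x16]=0xe0, mem[0x1b]=0x00, mem[0x24]=0x3c

MEM[0x0f,0x16,0x1b,0x24] = d5 e0 00 3c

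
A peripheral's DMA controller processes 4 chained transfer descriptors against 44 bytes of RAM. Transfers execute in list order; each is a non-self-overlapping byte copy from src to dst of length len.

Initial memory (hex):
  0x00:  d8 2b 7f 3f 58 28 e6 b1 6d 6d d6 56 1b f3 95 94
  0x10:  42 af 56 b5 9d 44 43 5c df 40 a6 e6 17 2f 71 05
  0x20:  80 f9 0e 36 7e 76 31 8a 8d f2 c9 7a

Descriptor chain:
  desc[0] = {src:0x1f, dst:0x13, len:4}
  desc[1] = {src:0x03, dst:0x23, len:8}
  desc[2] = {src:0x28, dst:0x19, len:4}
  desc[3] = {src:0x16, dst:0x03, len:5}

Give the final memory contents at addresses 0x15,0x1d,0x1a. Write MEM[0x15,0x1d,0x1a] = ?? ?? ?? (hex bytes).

  after D0: wrote 4B at 0x13 = 0580f90e
  after D1: wrote 8B at 0x23 = 3f5828e6b16d6dd6
  after D2: wrote 4B at 0x19 = 6d6dd67a
  after D3: wrote 5B at 0x03 = 0e5cdf6d6d
query mem[0x15]=0xf9, mem[0x1d]=0x2f, mem[0x1a]=0x6d

MEM[0x15,0x1d,0x1a] = f9 2f 6d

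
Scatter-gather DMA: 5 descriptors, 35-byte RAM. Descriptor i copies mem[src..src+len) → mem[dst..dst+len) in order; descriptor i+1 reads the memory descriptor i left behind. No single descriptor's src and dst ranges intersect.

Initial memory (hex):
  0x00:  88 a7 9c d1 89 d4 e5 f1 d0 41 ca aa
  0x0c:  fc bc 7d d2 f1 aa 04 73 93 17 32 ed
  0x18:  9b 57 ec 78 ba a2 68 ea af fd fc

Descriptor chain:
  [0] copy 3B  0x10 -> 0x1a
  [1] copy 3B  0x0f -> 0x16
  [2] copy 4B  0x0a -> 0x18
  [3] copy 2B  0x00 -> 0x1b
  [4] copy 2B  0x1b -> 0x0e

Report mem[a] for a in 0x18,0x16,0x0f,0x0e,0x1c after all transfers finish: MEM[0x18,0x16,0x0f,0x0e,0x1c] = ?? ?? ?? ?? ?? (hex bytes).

MEM[0x18,0x16,0x0f,0x0e,0x1c] = ca d2 a7 88 a7

  after D0: wrote 3B at 0x1a = f1aa04
  after D1: wrote 3B at 0x16 = d2f1aa
  after D2: wrote 4B at 0x18 = caaafcbc
  after D3: wrote 2B at 0x1b = 88a7
  after D4: wrote 2B at 0x0e = 88a7
query mem[0x18]=0xca, mem[0x16]=0xd2, mem[0x0f]=0xa7, mem[0x0e]=0x88, mem[0x1c]=0xa7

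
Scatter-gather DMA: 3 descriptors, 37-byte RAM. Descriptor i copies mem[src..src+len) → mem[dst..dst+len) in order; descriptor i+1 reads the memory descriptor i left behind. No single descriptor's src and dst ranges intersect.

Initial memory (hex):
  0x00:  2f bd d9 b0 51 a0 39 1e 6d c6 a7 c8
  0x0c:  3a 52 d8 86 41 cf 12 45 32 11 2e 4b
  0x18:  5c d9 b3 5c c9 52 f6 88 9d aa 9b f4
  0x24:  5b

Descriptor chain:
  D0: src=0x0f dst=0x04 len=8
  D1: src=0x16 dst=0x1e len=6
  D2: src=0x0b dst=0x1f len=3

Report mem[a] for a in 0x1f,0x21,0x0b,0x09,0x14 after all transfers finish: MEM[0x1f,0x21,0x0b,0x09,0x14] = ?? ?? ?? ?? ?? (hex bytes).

MEM[0x1f,0x21,0x0b,0x09,0x14] = 2e 52 2e 32 32

[0] 0x0f->0x04 len=8 : 86 41 cf 12 45 32 11 2e
[1] 0x16->0x1e len=6 : 2e 4b 5c d9 b3 5c
[2] 0x0b->0x1f len=3 : 2e 3a 52
query mem[0x1f]=0x2e, mem[0x21]=0x52, mem[0x0b]=0x2e, mem[0x09]=0x32, mem[0x14]=0x32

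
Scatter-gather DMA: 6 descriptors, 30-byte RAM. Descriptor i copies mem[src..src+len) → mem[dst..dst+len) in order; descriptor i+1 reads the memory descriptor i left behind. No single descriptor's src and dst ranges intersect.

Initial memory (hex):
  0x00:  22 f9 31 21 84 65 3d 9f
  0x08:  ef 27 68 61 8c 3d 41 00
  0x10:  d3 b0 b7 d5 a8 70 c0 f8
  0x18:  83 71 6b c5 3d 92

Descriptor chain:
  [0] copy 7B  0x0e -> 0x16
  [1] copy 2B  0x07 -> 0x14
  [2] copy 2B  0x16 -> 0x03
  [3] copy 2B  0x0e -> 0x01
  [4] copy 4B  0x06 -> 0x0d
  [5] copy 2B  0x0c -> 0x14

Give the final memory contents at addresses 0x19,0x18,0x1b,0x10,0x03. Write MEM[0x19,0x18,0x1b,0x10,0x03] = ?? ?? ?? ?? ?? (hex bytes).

MEM[0x19,0x18,0x1b,0x10,0x03] = b0 d3 d5 27 41

[0] 0x0e->0x16 len=7 : 41 00 d3 b0 b7 d5 a8
[1] 0x07->0x14 len=2 : 9f ef
[2] 0x16->0x03 len=2 : 41 00
[3] 0x0e->0x01 len=2 : 41 00
[4] 0x06->0x0d len=4 : 3d 9f ef 27
[5] 0x0c->0x14 len=2 : 8c 3d
query mem[0x19]=0xb0, mem[0x18]=0xd3, mem[0x1b]=0xd5, mem[0x10]=0x27, mem[0x03]=0x41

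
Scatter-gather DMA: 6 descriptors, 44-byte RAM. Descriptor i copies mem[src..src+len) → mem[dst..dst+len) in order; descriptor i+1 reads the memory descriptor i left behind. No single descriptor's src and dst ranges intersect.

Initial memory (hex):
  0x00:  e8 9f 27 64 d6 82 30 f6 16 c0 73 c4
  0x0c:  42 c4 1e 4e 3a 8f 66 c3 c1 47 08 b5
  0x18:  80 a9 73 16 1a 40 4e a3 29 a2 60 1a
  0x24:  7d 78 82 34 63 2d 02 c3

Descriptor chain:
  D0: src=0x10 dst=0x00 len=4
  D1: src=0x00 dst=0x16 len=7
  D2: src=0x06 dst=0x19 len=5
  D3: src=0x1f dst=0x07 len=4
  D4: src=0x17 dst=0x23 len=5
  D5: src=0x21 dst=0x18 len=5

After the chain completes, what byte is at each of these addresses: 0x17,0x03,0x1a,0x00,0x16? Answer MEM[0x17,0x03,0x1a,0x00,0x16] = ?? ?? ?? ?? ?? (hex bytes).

[0] 0x10->0x00 len=4 : 3a 8f 66 c3
[1] 0x00->0x16 len=7 : 3a 8f 66 c3 d6 82 30
[2] 0x06->0x19 len=5 : 30 f6 16 c0 73
[3] 0x1f->0x07 len=4 : a3 29 a2 60
[4] 0x17->0x23 len=5 : 8f 66 30 f6 16
[5] 0x21->0x18 len=5 : a2 60 8f 66 30
query mem[0x17]=0x8f, mem[0x03]=0xc3, mem[0x1a]=0x8f, mem[0x00]=0x3a, mem[0x16]=0x3a

MEM[0x17,0x03,0x1a,0x00,0x16] = 8f c3 8f 3a 3a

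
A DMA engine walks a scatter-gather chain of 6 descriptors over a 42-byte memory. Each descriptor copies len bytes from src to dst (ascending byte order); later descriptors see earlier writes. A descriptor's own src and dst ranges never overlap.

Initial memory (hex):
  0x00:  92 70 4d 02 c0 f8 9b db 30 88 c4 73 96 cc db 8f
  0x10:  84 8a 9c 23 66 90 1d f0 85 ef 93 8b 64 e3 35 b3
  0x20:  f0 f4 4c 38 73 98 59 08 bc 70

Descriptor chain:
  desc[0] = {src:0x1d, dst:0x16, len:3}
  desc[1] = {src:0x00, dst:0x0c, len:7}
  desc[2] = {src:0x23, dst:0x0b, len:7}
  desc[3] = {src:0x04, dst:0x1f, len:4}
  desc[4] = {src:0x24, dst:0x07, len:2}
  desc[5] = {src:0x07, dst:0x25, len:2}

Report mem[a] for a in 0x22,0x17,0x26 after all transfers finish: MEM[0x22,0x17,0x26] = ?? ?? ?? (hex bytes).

  after D0: wrote 3B at 0x16 = e335b3
  after D1: wrote 7B at 0x0c = 92704d02c0f89b
  after D2: wrote 7B at 0x0b = 3873985908bc70
  after D3: wrote 4B at 0x1f = c0f89bdb
  after D4: wrote 2B at 0x07 = 7398
  after D5: wrote 2B at 0x25 = 7398
query mem[0x22]=0xdb, mem[0x17]=0x35, mem[0x26]=0x98

MEM[0x22,0x17,0x26] = db 35 98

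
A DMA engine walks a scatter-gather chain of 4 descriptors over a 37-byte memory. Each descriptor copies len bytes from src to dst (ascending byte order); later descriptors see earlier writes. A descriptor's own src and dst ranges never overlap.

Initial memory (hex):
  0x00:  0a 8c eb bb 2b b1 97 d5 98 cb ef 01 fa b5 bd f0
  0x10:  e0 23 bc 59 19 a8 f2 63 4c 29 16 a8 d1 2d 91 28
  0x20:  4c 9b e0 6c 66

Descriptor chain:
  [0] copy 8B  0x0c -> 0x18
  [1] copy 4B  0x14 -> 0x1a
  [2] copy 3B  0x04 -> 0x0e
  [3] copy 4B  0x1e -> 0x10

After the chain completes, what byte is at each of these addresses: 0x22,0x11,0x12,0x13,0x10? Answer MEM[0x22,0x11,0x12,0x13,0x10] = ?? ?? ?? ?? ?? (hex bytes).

[0] 0x0c->0x18 len=8 : fa b5 bd f0 e0 23 bc 59
[1] 0x14->0x1a len=4 : 19 a8 f2 63
[2] 0x04->0x0e len=3 : 2b b1 97
[3] 0x1e->0x10 len=4 : bc 59 4c 9b
query mem[0x22]=0xe0, mem[0x11]=0x59, mem[0x12]=0x4c, mem[0x13]=0x9b, mem[0x10]=0xbc

MEM[0x22,0x11,0x12,0x13,0x10] = e0 59 4c 9b bc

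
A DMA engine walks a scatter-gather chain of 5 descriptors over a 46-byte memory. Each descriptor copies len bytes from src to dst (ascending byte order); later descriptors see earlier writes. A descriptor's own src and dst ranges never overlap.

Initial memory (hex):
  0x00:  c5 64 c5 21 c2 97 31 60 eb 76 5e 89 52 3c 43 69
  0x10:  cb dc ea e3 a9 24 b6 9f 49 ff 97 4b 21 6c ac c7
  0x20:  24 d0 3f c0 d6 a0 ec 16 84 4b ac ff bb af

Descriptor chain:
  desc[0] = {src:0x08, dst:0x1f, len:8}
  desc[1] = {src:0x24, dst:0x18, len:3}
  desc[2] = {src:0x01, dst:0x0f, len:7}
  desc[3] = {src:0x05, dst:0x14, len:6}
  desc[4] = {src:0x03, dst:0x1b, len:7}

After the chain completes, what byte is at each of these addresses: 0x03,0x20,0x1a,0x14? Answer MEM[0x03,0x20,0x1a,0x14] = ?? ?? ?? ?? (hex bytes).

MEM[0x03,0x20,0x1a,0x14] = 21 eb 69 97

[0] 0x08->0x1f len=8 : eb 76 5e 89 52 3c 43 69
[1] 0x24->0x18 len=3 : 3c 43 69
[2] 0x01->0x0f len=7 : 64 c5 21 c2 97 31 60
[3] 0x05->0x14 len=6 : 97 31 60 eb 76 5e
[4] 0x03->0x1b len=7 : 21 c2 97 31 60 eb 76
query mem[0x03]=0x21, mem[0x20]=0xeb, mem[0x1a]=0x69, mem[0x14]=0x97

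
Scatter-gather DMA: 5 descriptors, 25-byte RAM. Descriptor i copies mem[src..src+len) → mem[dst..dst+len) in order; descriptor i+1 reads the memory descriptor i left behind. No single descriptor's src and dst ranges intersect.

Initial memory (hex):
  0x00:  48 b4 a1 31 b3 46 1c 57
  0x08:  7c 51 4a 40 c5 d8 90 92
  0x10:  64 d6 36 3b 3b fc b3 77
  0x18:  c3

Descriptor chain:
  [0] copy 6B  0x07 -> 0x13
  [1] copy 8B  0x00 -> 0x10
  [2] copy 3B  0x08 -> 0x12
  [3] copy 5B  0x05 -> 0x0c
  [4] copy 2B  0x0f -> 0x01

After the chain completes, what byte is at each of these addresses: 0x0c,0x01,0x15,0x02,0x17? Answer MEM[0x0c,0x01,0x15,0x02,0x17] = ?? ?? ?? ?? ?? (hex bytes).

MEM[0x0c,0x01,0x15,0x02,0x17] = 46 7c 46 51 57

  after D0: wrote 6B at 0x13 = 577c514a40c5
  after D1: wrote 8B at 0x10 = 48b4a131b3461c57
  after D2: wrote 3B at 0x12 = 7c514a
  after D3: wrote 5B at 0x0c = 461c577c51
  after D4: wrote 2B at 0x01 = 7c51
query mem[0x0c]=0x46, mem[0x01]=0x7c, mem[0x15]=0x46, mem[0x02]=0x51, mem[0x17]=0x57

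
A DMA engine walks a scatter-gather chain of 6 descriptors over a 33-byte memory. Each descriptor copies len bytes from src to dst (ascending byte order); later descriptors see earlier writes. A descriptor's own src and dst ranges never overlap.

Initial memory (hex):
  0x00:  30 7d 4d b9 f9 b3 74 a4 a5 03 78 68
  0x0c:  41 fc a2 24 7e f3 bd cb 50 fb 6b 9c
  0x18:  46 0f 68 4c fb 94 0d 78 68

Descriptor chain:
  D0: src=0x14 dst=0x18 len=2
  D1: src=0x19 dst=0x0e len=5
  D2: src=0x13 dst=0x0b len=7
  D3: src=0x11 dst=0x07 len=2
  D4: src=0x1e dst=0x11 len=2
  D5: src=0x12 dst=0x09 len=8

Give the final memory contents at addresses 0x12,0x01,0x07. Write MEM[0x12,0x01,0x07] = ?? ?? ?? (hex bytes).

MEM[0x12,0x01,0x07] = 78 7d fb

[0] 0x14->0x18 len=2 : 50 fb
[1] 0x19->0x0e len=5 : fb 68 4c fb 94
[2] 0x13->0x0b len=7 : cb 50 fb 6b 9c 50 fb
[3] 0x11->0x07 len=2 : fb 94
[4] 0x1e->0x11 len=2 : 0d 78
[5] 0x12->0x09 len=8 : 78 cb 50 fb 6b 9c 50 fb
query mem[0x12]=0x78, mem[0x01]=0x7d, mem[0x07]=0xfb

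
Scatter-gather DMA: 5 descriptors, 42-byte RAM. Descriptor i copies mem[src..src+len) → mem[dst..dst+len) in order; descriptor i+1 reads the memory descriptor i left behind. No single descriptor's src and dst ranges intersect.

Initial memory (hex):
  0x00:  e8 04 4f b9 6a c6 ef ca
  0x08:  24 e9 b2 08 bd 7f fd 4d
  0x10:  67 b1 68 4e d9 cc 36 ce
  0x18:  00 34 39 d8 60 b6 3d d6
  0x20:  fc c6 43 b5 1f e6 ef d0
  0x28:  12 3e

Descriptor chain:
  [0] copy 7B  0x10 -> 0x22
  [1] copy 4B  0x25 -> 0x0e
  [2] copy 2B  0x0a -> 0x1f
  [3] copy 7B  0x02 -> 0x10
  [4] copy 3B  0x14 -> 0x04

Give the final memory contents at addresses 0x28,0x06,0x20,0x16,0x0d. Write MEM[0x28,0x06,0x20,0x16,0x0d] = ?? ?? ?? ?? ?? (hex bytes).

  after D0: wrote 7B at 0x22 = 67b1684ed9cc36
  after D1: wrote 4B at 0x0e = 4ed9cc36
  after D2: wrote 2B at 0x1f = b208
  after D3: wrote 7B at 0x10 = 4fb96ac6efca24
  after D4: wrote 3B at 0x04 = efca24
query mem[0x28]=0x36, mem[0x06]=0x24, mem[0x20]=0x08, mem[0x16]=0x24, mem[0x0d]=0x7f

MEM[0x28,0x06,0x20,0x16,0x0d] = 36 24 08 24 7f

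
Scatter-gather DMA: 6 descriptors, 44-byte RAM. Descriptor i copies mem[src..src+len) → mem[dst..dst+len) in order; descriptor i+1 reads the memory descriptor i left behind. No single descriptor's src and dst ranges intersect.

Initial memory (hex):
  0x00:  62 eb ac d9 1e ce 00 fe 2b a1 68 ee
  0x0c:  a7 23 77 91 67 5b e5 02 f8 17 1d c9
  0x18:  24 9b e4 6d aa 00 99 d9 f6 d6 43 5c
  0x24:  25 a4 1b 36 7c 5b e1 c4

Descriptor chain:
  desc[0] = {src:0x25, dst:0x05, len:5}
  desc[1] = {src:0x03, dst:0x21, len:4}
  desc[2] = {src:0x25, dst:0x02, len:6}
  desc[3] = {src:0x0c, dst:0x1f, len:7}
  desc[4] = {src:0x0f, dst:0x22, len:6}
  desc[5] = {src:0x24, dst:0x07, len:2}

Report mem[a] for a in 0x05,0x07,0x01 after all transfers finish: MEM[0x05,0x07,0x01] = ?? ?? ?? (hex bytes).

D0: mem[0x05..0x09] <- [a4 1b 36 7c 5b]
D1: mem[0x21..0x24] <- [d9 1e a4 1b]
D2: mem[0x02..0x07] <- [a4 1b 36 7c 5b e1]
D3: mem[0x1f..0x25] <- [a7 23 77 91 67 5b e5]
D4: mem[0x22..0x27] <- [91 67 5b e5 02 f8]
D5: mem[0x07..0x08] <- [5b e5]
query mem[0x05]=0x7c, mem[0x07]=0x5b, mem[0x01]=0xeb

MEM[0x05,0x07,0x01] = 7c 5b eb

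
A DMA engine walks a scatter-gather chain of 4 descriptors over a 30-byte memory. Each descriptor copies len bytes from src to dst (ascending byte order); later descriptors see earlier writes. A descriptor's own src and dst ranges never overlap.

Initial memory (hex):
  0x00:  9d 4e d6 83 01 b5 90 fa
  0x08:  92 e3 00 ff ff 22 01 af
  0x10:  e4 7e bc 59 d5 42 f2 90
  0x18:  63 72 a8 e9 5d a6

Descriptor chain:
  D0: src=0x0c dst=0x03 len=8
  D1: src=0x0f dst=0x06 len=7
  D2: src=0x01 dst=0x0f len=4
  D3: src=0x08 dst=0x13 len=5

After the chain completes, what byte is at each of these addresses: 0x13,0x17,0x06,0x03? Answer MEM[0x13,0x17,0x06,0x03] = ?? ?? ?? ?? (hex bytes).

  after D0: wrote 8B at 0x03 = ff2201afe47ebc59
  after D1: wrote 7B at 0x06 = afe47ebc59d542
  after D2: wrote 4B at 0x0f = 4ed6ff22
  after D3: wrote 5B at 0x13 = 7ebc59d542
query mem[0x13]=0x7e, mem[0x17]=0x42, mem[0x06]=0xaf, mem[0x03]=0xff

MEM[0x13,0x17,0x06,0x03] = 7e 42 af ff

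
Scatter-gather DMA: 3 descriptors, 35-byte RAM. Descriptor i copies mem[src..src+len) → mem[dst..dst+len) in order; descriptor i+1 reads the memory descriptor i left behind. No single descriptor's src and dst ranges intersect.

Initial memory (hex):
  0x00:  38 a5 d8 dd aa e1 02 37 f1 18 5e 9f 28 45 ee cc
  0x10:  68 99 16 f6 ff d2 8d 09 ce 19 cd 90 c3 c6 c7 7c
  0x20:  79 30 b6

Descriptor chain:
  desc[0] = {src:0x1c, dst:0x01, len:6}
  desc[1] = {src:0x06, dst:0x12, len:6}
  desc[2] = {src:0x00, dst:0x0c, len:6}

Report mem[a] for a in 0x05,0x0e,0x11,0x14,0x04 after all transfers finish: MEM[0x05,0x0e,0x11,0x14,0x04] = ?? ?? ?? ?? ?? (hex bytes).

#0 dst[0x01+6] := {0xc3,0xc6,0xc7,0x7c,0x79,0x30}
#1 dst[0x12+6] := {0x30,0x37,0xf1,0x18,0x5e,0x9f}
#2 dst[0x0c+6] := {0x38,0xc3,0xc6,0xc7,0x7c,0x79}
query mem[0x05]=0x79, mem[0x0e]=0xc6, mem[0x11]=0x79, mem[0x14]=0xf1, mem[0x04]=0x7c

MEM[0x05,0x0e,0x11,0x14,0x04] = 79 c6 79 f1 7c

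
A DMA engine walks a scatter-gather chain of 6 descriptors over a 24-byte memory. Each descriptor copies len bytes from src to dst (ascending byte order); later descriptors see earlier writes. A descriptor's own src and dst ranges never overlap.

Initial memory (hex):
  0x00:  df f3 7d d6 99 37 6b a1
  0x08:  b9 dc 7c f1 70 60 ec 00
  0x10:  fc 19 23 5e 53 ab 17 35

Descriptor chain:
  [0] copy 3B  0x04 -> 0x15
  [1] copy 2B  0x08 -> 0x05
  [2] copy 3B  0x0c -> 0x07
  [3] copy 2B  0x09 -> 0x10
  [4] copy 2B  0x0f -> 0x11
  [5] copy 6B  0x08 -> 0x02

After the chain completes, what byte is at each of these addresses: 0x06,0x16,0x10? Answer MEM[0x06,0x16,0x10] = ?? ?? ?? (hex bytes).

MEM[0x06,0x16,0x10] = 70 37 ec

[0] 0x04->0x15 len=3 : 99 37 6b
[1] 0x08->0x05 len=2 : b9 dc
[2] 0x0c->0x07 len=3 : 70 60 ec
[3] 0x09->0x10 len=2 : ec 7c
[4] 0x0f->0x11 len=2 : 00 ec
[5] 0x08->0x02 len=6 : 60 ec 7c f1 70 60
query mem[0x06]=0x70, mem[0x16]=0x37, mem[0x10]=0xec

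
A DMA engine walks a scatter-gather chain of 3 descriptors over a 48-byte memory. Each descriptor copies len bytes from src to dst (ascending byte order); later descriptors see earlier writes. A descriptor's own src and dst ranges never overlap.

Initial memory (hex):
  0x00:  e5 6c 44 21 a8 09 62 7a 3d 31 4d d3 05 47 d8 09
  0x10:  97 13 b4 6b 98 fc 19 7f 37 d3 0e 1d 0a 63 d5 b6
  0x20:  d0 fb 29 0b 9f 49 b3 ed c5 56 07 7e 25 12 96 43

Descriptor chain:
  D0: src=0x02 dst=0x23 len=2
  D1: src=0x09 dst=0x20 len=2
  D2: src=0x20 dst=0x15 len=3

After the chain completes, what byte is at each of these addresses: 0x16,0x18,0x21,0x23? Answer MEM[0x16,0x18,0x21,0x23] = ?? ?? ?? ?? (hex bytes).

MEM[0x16,0x18,0x21,0x23] = 4d 37 4d 44

[0] 0x02->0x23 len=2 : 44 21
[1] 0x09->0x20 len=2 : 31 4d
[2] 0x20->0x15 len=3 : 31 4d 29
query mem[0x16]=0x4d, mem[0x18]=0x37, mem[0x21]=0x4d, mem[0x23]=0x44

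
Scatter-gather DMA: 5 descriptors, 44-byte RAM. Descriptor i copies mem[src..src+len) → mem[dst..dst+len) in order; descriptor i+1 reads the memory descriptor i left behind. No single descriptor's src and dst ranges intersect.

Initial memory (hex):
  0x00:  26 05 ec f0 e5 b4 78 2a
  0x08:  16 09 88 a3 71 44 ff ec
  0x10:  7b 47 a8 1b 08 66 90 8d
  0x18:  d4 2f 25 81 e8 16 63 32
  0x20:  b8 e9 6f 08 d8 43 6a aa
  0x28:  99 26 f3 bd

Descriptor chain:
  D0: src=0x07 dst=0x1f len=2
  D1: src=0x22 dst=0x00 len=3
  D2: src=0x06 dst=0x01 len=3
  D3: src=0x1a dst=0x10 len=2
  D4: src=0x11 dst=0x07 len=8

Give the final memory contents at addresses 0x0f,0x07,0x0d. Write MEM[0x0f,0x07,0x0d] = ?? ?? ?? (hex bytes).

MEM[0x0f,0x07,0x0d] = ec 81 8d

  after D0: wrote 2B at 0x1f = 2a16
  after D1: wrote 3B at 0x00 = 6f08d8
  after D2: wrote 3B at 0x01 = 782a16
  after D3: wrote 2B at 0x10 = 2581
  after D4: wrote 8B at 0x07 = 81a81b0866908dd4
query mem[0x0f]=0xec, mem[0x07]=0x81, mem[0x0d]=0x8d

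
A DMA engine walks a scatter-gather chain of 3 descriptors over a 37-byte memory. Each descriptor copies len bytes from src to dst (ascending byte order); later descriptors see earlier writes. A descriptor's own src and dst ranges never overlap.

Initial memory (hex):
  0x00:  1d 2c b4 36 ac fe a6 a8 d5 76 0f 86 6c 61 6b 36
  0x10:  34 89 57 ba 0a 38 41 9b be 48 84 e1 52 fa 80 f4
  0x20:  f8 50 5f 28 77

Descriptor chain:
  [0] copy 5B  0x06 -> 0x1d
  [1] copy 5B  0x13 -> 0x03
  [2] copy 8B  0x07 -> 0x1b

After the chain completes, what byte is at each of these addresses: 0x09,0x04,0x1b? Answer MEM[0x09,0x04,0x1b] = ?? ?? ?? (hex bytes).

MEM[0x09,0x04,0x1b] = 76 0a 9b

[0] 0x06->0x1d len=5 : a6 a8 d5 76 0f
[1] 0x13->0x03 len=5 : ba 0a 38 41 9b
[2] 0x07->0x1b len=8 : 9b d5 76 0f 86 6c 61 6b
query mem[0x09]=0x76, mem[0x04]=0x0a, mem[0x1b]=0x9b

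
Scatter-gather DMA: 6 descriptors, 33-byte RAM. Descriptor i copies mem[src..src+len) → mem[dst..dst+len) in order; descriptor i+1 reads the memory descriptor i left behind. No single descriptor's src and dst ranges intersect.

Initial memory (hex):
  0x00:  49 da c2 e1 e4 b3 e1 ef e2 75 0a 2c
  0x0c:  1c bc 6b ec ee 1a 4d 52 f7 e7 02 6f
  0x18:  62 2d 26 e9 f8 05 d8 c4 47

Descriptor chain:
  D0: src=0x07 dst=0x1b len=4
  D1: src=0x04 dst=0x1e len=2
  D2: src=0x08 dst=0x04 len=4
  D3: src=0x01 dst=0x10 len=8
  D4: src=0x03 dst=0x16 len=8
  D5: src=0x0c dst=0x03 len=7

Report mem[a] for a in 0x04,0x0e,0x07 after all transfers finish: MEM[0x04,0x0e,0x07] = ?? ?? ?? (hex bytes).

D0: mem[0x1b..0x1e] <- [ef e2 75 0a]
D1: mem[0x1e..0x1f] <- [e4 b3]
D2: mem[0x04..0x07] <- [e2 75 0a 2c]
D3: mem[0x10..0x17] <- [da c2 e1 e2 75 0a 2c e2]
D4: mem[0x16..0x1d] <- [e1 e2 75 0a 2c e2 75 0a]
D5: mem[0x03..0x09] <- [1c bc 6b ec da c2 e1]
query mem[0x04]=0xbc, mem[0x0e]=0x6b, mem[0x07]=0xda

MEM[0x04,0x0e,0x07] = bc 6b da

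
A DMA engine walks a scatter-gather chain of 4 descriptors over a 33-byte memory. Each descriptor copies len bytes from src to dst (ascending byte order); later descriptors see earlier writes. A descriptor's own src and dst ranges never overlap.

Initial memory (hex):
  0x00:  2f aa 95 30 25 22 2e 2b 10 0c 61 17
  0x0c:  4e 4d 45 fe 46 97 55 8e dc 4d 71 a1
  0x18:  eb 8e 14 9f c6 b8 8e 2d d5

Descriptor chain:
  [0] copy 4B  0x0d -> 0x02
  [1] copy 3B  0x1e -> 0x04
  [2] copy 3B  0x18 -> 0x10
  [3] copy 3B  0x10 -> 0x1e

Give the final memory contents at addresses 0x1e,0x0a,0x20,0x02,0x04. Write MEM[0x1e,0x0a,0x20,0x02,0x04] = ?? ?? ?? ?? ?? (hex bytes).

  after D0: wrote 4B at 0x02 = 4d45fe46
  after D1: wrote 3B at 0x04 = 8e2dd5
  after D2: wrote 3B at 0x10 = eb8e14
  after D3: wrote 3B at 0x1e = eb8e14
query mem[0x1e]=0xeb, mem[0x0a]=0x61, mem[0x20]=0x14, mem[0x02]=0x4d, mem[0x04]=0x8e

MEM[0x1e,0x0a,0x20,0x02,0x04] = eb 61 14 4d 8e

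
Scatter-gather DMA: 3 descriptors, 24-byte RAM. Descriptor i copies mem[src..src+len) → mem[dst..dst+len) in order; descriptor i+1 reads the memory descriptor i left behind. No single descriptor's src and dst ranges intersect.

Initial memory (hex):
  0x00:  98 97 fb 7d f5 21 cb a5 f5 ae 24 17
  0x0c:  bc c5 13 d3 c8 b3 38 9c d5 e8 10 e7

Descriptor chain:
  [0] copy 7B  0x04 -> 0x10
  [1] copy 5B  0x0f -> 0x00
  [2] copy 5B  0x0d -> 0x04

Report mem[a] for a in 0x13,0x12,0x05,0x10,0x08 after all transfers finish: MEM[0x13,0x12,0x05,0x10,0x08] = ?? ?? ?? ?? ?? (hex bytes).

MEM[0x13,0x12,0x05,0x10,0x08] = a5 cb 13 f5 21

  after D0: wrote 7B at 0x10 = f521cba5f5ae24
  after D1: wrote 5B at 0x00 = d3f521cba5
  after D2: wrote 5B at 0x04 = c513d3f521
query mem[0x13]=0xa5, mem[0x12]=0xcb, mem[0x05]=0x13, mem[0x10]=0xf5, mem[0x08]=0x21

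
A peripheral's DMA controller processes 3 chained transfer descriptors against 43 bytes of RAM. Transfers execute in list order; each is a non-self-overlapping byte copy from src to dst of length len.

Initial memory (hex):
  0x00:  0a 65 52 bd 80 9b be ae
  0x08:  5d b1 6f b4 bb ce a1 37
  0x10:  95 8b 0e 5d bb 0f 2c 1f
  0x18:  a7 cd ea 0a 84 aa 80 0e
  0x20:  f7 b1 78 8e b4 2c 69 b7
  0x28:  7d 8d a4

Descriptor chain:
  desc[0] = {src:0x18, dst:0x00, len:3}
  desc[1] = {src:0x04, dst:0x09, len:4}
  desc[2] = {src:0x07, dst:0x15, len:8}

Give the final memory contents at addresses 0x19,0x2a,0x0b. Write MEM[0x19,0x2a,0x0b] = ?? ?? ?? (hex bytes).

MEM[0x19,0x2a,0x0b] = be a4 be

D0: mem[0x00..0x02] <- [a7 cd ea]
D1: mem[0x09..0x0c] <- [80 9b be ae]
D2: mem[0x15..0x1c] <- [ae 5d 80 9b be ae ce a1]
query mem[0x19]=0xbe, mem[0x2a]=0xa4, mem[0x0b]=0xbe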